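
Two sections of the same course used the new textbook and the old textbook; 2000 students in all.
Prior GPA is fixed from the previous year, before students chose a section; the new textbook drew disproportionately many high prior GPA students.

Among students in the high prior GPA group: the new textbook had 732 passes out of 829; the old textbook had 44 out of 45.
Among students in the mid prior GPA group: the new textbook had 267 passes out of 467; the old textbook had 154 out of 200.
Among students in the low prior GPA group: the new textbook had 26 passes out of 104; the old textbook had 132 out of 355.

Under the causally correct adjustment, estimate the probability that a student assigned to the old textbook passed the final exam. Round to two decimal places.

0.77

The prior GPA band-specific comparison favours the old textbook throughout, but the pooled figures favour the new textbook. The question is whether to condition on prior GPA band.
Prior GPA band satisfies the back-door criterion: it is not a descendant of the teaching method, and it blocks the spurious path from teaching method to outcome. Adjusting for it (i.e., using the within-prior GPA band rates) gives the causal effect.
Standardising the old textbook to the population prior GPA band mix: 0.437·44/45 + 0.334·154/200 + 0.230·132/355 = 0.769.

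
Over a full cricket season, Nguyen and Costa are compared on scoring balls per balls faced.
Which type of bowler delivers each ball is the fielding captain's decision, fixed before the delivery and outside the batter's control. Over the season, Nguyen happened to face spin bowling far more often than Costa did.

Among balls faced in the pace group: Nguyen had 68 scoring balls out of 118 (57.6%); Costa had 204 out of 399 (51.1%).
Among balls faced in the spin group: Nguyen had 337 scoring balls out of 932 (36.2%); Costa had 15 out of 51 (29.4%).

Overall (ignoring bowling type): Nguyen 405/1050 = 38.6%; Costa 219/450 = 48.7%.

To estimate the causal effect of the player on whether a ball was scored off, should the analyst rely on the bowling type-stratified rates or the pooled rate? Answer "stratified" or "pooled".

Bowling type is set before the player has any effect — it is not caused by the player — and it independently drives the outcome. That makes it a confounder, so the causal comparison is within bowling type levels.
Within each level — pace: 57.6% vs 51.1%; spin: 36.2% vs 29.4% — Nguyen is higher every time.

stratified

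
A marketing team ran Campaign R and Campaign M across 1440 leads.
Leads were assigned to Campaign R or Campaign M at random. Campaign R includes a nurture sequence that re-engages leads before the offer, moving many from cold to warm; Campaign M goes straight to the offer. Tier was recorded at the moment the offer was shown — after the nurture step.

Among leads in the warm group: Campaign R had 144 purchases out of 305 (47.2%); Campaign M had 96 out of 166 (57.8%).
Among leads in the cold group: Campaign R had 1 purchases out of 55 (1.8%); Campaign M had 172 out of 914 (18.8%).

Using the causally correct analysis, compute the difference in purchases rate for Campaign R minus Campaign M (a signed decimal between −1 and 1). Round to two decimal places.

The engagement tier-specific comparison favours Campaign M throughout, but the pooled figures favour Campaign R. The question is whether to condition on engagement tier.
Engagement tier lies on the pathway campaign → engagement tier → outcome, so adjusting for it blocks the indirect effect. For the total causal effect of campaign, use the unadjusted pooled rates.
The causal difference is the pooled difference: 0.403 − 0.248 = +0.155.

+0.15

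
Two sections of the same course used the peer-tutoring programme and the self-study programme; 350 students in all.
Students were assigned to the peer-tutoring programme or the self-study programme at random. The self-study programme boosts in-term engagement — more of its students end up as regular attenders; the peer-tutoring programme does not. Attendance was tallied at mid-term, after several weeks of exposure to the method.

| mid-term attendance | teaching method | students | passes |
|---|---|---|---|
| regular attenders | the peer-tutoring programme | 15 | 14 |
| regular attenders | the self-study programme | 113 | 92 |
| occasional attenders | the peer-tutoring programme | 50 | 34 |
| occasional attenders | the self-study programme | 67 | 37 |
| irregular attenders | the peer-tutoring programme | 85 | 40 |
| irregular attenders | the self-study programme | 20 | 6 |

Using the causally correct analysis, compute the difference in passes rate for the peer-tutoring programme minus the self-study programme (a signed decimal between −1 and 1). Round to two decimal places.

-0.09

the peer-tutoring programme is higher inside every mid-term attendance stratum but the self-study programme is higher in aggregate. Whether to stratify depends on how mid-term attendance relates to the teaching method.
Mid-term attendance is downstream of the teaching method. One should not condition on a consequence of treatment, so the overall rates are the right comparison.
The causal difference is the pooled difference: 0.587 − 0.675 = -0.088.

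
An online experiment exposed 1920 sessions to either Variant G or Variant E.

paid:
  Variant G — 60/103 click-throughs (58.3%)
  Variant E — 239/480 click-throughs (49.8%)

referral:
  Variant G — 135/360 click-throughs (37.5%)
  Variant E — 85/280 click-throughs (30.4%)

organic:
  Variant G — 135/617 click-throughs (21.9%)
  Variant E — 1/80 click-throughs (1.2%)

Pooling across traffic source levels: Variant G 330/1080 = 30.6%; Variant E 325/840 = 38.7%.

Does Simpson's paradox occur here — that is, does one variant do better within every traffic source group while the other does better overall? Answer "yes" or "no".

yes

Within each traffic source level (paid 58.3% vs 49.8%; referral 37.5% vs 30.4%; organic 21.9% vs 1.2%), Variant G has the higher rate every time. Pooled: 30.6% vs 38.7% — Variant E has the higher rate overall. The two comparisons disagree.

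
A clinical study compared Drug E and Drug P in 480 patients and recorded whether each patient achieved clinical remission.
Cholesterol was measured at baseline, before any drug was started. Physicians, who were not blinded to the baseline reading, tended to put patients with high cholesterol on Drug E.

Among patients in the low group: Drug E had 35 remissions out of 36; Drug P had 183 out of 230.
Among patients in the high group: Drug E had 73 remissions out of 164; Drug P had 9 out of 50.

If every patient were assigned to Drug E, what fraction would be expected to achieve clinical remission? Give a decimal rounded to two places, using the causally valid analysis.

0.74

Since cholesterol is a pre-existing factor (not a product of the drug) and it affects the outcome on its own, it is a confounder. The stratified rates, not the pooled rate, identify the causal effect.
Standardising Drug E to the population cholesterol mix: 0.554·35/36 + 0.446·73/164 = 0.737.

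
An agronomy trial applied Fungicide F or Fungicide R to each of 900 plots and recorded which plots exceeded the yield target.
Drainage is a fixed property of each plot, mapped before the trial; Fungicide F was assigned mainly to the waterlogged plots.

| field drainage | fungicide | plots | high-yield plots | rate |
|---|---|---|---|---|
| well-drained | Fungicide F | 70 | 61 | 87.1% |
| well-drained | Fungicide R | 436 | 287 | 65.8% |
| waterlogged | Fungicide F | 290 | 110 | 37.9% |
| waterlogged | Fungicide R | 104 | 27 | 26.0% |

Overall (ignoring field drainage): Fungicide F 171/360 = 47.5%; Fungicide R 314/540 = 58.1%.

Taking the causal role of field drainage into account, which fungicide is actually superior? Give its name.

Fungicide F

Here field drainage is a common cause — it drives both which fungicide a case falls under and the outcome. The crude comparison mixes populations; the stratum-specific rates are the causally relevant ones.
Within each level — well-drained: 87.1% vs 65.8%; waterlogged: 37.9% vs 26.0% — Fungicide F is higher every time.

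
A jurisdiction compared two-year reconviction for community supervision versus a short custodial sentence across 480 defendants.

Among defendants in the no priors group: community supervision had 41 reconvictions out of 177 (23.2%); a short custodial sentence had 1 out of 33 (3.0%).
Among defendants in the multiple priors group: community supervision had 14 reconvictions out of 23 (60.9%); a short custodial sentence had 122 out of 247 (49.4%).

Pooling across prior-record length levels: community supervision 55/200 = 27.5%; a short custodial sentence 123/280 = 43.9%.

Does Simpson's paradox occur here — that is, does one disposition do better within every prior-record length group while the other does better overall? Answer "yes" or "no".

yes

Within each prior-record length level (no priors 23.2% vs 3.0%; multiple priors 60.9% vs 49.4%), a short custodial sentence has the lower rate every time. Pooled: 27.5% vs 43.9% — community supervision has the lower rate overall. The two comparisons disagree.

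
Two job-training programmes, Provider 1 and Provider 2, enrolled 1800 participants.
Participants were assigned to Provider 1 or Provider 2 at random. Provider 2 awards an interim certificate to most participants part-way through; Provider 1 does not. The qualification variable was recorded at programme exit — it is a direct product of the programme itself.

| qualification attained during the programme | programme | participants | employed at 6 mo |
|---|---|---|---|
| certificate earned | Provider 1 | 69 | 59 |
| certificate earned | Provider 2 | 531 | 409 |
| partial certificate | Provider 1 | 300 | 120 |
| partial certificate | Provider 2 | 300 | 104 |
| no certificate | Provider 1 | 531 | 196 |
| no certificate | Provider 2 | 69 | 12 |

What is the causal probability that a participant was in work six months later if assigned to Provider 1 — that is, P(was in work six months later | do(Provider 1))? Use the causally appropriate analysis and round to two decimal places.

Because the programme influences qualification attained during the programme, qualification attained during the programme is a post-treatment mediator, not a confounder. Stratifying on it would bias the estimate; the causal effect is the crude pooled difference.
So P(outcome | do(Provider 1)) is just the pooled rate for Provider 1: 375/900 = 0.417.

0.42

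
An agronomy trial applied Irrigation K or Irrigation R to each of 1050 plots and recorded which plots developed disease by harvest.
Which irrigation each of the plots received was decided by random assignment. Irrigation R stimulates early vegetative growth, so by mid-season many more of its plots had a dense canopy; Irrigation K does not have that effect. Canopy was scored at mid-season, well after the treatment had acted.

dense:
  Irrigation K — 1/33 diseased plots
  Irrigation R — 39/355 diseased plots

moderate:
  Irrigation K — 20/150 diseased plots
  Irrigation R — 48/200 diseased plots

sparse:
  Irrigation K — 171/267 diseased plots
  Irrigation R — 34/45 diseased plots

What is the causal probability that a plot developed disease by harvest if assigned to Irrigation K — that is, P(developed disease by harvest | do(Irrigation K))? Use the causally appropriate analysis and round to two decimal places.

0.43

Mid-season canopy here is a post-treatment variable shaped by the irrigation; conditioning on it would introduce bias rather than remove it. The overall comparison is the causal one.
So P(outcome | do(Irrigation K)) is just the pooled rate for Irrigation K: 192/450 = 0.427.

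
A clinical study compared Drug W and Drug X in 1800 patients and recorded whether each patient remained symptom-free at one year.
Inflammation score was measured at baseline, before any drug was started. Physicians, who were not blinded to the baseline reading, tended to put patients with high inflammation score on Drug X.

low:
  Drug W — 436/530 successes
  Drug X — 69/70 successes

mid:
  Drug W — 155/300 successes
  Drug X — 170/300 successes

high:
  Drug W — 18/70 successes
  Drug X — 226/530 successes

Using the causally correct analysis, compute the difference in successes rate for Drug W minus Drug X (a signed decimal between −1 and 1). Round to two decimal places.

-0.13

The imbalance in inflammation score arose from how patients were allocated, not from anything the drug did; and inflammation score independently affects the outcome. The pooled gap is confounded — condition on inflammation score.
Adjusting over the population distribution of inflammation score: 0.333·(0.823−0.986) + 0.333·(0.517−0.567) + 0.333·(0.257−0.426) = -0.127.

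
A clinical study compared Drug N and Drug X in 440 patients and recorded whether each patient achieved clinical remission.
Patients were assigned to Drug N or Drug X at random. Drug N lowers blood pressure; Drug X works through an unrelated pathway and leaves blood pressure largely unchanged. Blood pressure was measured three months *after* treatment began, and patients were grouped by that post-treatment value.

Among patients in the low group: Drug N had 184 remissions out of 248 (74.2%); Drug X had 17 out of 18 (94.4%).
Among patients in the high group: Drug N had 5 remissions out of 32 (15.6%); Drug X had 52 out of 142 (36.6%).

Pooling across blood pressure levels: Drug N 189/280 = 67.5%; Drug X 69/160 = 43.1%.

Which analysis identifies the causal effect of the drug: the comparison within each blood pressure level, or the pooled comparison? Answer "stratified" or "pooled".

Blood pressure is downstream of the drug. One should not condition on a consequence of treatment, so the overall rates are the right comparison.
Pooled: Drug N 67.5% vs Drug X 43.1%; Drug N is higher overall.

pooled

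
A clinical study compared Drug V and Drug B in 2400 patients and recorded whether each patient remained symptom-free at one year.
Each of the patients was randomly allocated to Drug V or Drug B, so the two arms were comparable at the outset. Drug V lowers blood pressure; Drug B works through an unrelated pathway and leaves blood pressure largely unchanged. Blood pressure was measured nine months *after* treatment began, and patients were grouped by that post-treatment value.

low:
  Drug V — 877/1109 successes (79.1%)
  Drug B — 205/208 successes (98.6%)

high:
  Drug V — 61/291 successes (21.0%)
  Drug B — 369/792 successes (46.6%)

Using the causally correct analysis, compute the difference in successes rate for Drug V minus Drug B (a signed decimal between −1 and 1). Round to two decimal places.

+0.10

Drug B is higher inside every blood pressure stratum but Drug V is higher in aggregate. Whether to stratify depends on how blood pressure relates to the drug.
Blood pressure lies on the pathway drug → blood pressure → outcome, so adjusting for it blocks the indirect effect. For the total causal effect of drug, use the unadjusted pooled rates.
The causal difference is the pooled difference: 0.670 − 0.574 = +0.096.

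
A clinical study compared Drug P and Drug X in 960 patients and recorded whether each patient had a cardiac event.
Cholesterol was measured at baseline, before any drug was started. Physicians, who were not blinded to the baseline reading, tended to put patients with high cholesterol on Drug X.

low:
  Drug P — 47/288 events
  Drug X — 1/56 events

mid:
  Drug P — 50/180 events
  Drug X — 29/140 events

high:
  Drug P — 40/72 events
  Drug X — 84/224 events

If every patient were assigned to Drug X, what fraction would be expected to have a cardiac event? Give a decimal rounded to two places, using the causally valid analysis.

Within every cholesterol level Drug X has the lower rate, yet pooled Drug P does — Simpson's reversal.
Cholesterol differs across drugs for reasons unrelated to any effect of the drug itself, and it separately predicts the outcome — a classic confounder. We must compare within cholesterol levels.
Standardising Drug X to the population cholesterol mix: 0.358·1/56 + 0.333·29/140 + 0.308·84/224 = 0.191.

0.19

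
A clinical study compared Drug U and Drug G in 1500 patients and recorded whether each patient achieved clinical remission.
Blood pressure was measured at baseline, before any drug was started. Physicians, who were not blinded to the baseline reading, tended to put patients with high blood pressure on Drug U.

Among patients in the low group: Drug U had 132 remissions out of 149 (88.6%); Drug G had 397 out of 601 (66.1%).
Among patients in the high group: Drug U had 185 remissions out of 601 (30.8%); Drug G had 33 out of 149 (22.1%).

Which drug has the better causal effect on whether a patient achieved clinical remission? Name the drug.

Since blood pressure is a pre-existing factor (not a product of the drug) and it affects the outcome on its own, it is a confounder. The stratified rates, not the pooled rate, identify the causal effect.
Within each level — low: 88.6% vs 66.1%; high: 30.8% vs 22.1% — Drug U is higher every time.

Drug U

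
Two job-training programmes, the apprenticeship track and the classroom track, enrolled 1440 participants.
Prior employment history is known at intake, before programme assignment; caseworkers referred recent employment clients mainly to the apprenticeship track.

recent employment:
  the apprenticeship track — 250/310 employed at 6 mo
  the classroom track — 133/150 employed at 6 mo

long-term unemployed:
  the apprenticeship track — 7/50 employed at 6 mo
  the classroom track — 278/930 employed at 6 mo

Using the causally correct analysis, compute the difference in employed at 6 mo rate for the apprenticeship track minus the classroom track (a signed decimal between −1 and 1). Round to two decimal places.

-0.13

The prior employment history-specific comparison favours the classroom track throughout, but the pooled figures favour the apprenticeship track. The question is whether to condition on prior employment history.
Prior employment history differs across programmes for reasons unrelated to any effect of the programme itself, and it separately predicts the outcome — a classic confounder. We must compare within prior employment history levels.
Adjusting over the population distribution of prior employment history: 0.319·(0.806−0.887) + 0.681·(0.140−0.299) = -0.134.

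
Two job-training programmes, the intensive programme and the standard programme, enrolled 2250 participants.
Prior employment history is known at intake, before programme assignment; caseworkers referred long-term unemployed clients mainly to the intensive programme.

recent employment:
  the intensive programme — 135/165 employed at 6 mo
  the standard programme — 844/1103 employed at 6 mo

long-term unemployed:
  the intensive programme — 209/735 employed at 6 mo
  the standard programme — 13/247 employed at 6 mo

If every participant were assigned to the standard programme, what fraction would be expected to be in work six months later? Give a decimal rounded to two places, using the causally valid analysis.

0.45

the intensive programme is higher inside every prior employment history stratum but the standard programme is higher in aggregate. Whether to stratify depends on how prior employment history relates to the programme.
The imbalance in prior employment history arose from how participants were allocated, not from anything the programme did; and prior employment history independently affects the outcome. The pooled gap is confounded — condition on prior employment history.
Standardising the standard programme to the population prior employment history mix: 0.564·844/1103 + 0.436·13/247 = 0.454.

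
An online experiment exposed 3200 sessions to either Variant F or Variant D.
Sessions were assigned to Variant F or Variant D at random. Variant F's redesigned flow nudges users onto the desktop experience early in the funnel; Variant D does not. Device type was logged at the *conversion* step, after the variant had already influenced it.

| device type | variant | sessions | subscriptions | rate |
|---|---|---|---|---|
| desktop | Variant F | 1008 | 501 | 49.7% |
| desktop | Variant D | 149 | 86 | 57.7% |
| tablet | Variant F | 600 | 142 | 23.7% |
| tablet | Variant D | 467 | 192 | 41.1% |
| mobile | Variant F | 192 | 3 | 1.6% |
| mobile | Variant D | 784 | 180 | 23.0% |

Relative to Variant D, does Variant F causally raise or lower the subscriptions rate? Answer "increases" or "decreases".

The distribution of device type is itself part of what the variant does — it is an intermediate outcome. Holding it fixed would remove that part of the effect; the total effect is the pooled difference.
Pooled: Variant F 35.9% vs Variant D 32.7%; Variant F is higher overall.

increases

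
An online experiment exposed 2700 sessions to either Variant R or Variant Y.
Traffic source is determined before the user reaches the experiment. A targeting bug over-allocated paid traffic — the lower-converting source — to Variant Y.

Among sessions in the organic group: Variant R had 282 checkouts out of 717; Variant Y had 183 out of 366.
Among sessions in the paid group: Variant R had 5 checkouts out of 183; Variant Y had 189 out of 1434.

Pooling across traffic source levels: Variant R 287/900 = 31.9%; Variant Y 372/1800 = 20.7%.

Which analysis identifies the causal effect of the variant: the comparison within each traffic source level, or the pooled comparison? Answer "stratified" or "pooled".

stratified

Within every traffic source level Variant Y has the higher rate, yet pooled Variant R does — Simpson's reversal.
Nothing the variant does changes traffic source; the imbalance is an allocation artefact. With traffic source also predicting the outcome, the pooled figure is confounded, and the within-stratum comparison is the causal one.
Within each level — organic: 39.3% vs 50.0%; paid: 2.7% vs 13.2% — Variant Y is higher every time.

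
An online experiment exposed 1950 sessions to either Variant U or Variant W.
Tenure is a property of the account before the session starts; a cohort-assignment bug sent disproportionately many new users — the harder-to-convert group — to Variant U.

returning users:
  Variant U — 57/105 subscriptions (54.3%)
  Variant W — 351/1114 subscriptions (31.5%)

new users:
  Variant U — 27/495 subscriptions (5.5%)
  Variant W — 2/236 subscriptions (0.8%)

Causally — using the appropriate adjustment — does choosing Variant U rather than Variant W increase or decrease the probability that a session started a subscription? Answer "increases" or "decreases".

User tenure differs across variants for reasons unrelated to any effect of the variant itself, and it separately predicts the outcome — a classic confounder. We must compare within user tenure levels.
Within each level — returning users: 54.3% vs 31.5%; new users: 5.5% vs 0.8% — Variant U is higher every time.

increases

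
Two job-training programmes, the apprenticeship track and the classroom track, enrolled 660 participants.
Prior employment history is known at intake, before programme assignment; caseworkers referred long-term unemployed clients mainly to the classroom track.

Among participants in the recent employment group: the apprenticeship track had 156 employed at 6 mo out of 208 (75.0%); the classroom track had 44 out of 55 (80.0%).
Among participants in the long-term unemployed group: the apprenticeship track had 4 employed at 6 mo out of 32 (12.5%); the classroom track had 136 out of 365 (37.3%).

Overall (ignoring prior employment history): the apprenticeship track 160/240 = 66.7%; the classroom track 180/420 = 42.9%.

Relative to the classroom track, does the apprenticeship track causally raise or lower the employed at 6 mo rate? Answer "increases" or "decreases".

Here prior employment history is a common cause — it drives both which programme a case falls under and the outcome. The crude comparison mixes populations; the stratum-specific rates are the causally relevant ones.
Within each level — recent employment: 75.0% vs 80.0%; long-term unemployed: 12.5% vs 37.3% — the classroom track is higher every time.

decreases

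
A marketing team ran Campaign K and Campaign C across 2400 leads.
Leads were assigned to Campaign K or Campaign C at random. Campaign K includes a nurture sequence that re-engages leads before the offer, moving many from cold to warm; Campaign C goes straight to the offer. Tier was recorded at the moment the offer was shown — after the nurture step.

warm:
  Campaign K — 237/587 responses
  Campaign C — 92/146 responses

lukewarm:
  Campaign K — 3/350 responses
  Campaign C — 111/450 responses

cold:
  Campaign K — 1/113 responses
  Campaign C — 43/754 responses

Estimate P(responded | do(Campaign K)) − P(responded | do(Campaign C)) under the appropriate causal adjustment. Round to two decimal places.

+0.05

The engagement tier-specific comparison favours Campaign C throughout, but the pooled figures favour Campaign K. The question is whether to condition on engagement tier.
Engagement tier lies on the pathway campaign → engagement tier → outcome, so adjusting for it blocks the indirect effect. For the total causal effect of campaign, use the unadjusted pooled rates.
The causal difference is the pooled difference: 0.230 − 0.182 = +0.047.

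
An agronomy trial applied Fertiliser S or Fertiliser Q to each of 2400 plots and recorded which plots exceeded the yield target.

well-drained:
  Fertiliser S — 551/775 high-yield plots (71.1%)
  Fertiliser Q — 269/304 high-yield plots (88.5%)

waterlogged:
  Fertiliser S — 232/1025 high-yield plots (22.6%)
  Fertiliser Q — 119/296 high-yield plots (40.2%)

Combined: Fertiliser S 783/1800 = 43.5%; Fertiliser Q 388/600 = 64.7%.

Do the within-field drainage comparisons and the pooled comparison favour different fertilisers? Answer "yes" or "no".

no

Within each field drainage level (well-drained 71.1% vs 88.5%; waterlogged 22.6% vs 40.2%), Fertiliser Q has the higher rate every time. Pooled: 43.5% vs 64.7% — Fertiliser Q has the higher rate overall. They agree.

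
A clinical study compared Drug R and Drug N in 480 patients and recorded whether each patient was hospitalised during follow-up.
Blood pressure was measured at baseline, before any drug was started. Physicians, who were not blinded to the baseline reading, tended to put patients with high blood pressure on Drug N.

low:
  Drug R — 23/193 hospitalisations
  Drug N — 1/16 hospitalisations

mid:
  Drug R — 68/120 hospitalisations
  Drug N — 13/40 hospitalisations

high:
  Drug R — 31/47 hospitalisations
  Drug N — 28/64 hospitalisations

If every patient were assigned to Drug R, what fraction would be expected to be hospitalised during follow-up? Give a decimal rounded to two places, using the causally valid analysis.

0.39

Blood pressure differs across drugs for reasons unrelated to any effect of the drug itself, and it separately predicts the outcome — a classic confounder. We must compare within blood pressure levels.
Standardising Drug R to the population blood pressure mix: 0.435·23/193 + 0.333·68/120 + 0.231·31/47 = 0.393.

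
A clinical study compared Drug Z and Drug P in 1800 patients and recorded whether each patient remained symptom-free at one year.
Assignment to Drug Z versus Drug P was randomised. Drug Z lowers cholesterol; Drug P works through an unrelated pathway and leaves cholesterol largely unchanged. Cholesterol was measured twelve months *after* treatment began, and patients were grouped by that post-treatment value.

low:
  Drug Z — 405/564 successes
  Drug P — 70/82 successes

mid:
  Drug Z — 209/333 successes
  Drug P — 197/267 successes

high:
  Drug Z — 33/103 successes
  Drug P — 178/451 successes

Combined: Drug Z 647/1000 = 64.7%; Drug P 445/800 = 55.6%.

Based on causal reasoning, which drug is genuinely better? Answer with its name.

Drug Z

The stratified and pooled comparisons disagree (Drug P wins within each cholesterol; Drug Z wins overall), so the answer turns on the causal role of cholesterol.
Cholesterol lies on the pathway drug → cholesterol → outcome, so adjusting for it blocks the indirect effect. For the total causal effect of drug, use the unadjusted pooled rates.
Pooled: Drug Z 64.7% vs Drug P 55.6%; Drug Z is higher overall.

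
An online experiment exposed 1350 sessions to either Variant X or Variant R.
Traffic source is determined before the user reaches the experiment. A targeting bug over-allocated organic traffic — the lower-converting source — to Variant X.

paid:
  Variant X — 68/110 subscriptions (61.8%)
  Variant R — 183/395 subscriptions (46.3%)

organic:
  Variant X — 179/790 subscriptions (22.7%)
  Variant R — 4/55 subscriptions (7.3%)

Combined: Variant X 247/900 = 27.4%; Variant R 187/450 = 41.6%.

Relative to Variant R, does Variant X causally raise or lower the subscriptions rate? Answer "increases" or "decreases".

Nothing the variant does changes traffic source; the imbalance is an allocation artefact. With traffic source also predicting the outcome, the pooled figure is confounded, and the within-stratum comparison is the causal one.
Within each level — paid: 61.8% vs 46.3%; organic: 22.7% vs 7.3% — Variant X is higher every time.

increases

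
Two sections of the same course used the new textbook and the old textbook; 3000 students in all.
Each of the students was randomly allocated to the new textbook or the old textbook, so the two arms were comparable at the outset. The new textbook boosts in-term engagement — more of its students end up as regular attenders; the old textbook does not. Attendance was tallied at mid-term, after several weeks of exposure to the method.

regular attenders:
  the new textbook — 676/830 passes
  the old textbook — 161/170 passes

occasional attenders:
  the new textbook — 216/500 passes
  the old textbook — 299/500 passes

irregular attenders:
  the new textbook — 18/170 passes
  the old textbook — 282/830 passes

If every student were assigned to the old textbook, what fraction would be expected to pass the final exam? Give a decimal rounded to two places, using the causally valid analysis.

The mid-term attendance-specific comparison favours the old textbook throughout, but the pooled figures favour the new textbook. The question is whether to condition on mid-term attendance.
Mid-term attendance lies on the pathway teaching method → mid-term attendance → outcome, so adjusting for it blocks the indirect effect. For the total causal effect of teaching method, use the unadjusted pooled rates.
So P(outcome | do(the old textbook)) is just the pooled rate for the old textbook: 742/1500 = 0.495.

0.49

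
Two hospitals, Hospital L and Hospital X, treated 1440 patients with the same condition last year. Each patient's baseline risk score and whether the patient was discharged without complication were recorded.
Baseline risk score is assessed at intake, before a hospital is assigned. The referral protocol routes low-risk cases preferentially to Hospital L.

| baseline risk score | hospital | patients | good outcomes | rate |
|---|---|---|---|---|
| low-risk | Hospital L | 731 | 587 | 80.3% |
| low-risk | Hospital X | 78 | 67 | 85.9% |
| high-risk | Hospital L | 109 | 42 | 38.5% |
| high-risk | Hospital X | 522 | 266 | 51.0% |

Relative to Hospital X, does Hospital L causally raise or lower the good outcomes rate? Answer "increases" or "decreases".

Here baseline risk score is a common cause — it drives both which hospital a case falls under and the outcome. The crude comparison mixes populations; the stratum-specific rates are the causally relevant ones.
Within each level — low-risk: 80.3% vs 85.9%; high-risk: 38.5% vs 51.0% — Hospital X is higher every time.

decreases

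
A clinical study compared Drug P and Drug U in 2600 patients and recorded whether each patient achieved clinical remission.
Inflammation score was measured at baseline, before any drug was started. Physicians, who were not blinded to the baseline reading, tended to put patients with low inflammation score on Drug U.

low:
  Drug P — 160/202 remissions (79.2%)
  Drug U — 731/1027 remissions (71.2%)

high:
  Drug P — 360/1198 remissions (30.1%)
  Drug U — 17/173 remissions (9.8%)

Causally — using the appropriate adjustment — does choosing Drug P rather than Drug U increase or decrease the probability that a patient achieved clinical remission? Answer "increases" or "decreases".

The inflammation score-specific comparison favours Drug P throughout, but the pooled figures favour Drug U. The question is whether to condition on inflammation score.
Inflammation score is set before the drug has any effect — it is not caused by the drug — and it independently drives the outcome. That makes it a confounder, so the causal comparison is within inflammation score levels.
Within each level — low: 79.2% vs 71.2%; high: 30.1% vs 9.8% — Drug P is higher every time.

increases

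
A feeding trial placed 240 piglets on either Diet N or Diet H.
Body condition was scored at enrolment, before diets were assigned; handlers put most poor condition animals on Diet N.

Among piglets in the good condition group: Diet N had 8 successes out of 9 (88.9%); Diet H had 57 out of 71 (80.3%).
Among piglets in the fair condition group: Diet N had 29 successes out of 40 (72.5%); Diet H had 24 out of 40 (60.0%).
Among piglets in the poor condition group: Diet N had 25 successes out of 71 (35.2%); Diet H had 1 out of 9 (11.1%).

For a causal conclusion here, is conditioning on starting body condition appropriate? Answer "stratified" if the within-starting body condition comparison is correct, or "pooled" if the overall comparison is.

stratified

Starting body condition is set before the diet has any effect — it is not caused by the diet — and it independently drives the outcome. That makes it a confounder, so the causal comparison is within starting body condition levels.
Within each level — good condition: 88.9% vs 80.3%; fair condition: 72.5% vs 60.0%; poor condition: 35.2% vs 11.1% — Diet N is higher every time.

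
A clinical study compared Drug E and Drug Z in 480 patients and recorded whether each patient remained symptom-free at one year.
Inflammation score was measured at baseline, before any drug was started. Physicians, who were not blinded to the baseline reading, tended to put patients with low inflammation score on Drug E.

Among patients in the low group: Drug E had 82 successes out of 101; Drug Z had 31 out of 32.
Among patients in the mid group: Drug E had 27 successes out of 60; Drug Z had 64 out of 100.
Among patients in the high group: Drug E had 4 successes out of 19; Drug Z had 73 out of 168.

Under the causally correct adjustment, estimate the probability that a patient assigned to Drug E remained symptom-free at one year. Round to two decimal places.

Inflammation score satisfies the back-door criterion: it is not a descendant of the drug, and it blocks the spurious path from drug to outcome. Adjusting for it (i.e., using the within-inflammation score rates) gives the causal effect.
Standardising Drug E to the population inflammation score mix: 0.277·82/101 + 0.333·27/60 + 0.390·4/19 = 0.457.

0.46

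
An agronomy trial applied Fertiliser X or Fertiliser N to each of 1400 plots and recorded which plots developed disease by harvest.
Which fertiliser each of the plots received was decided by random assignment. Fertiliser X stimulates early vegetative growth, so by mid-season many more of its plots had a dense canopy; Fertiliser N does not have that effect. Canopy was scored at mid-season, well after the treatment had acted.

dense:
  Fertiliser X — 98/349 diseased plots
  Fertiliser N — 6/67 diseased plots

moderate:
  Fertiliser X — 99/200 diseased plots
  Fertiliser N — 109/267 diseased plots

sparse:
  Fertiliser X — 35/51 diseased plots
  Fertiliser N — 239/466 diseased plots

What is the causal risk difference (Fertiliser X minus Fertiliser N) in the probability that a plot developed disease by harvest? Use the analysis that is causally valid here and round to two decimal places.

Because the fertiliser influences mid-season canopy, mid-season canopy is a post-treatment mediator, not a confounder. Stratifying on it would bias the estimate; the causal effect is the crude pooled difference.
The causal difference is the pooled difference: 0.387 − 0.443 = -0.056.

-0.06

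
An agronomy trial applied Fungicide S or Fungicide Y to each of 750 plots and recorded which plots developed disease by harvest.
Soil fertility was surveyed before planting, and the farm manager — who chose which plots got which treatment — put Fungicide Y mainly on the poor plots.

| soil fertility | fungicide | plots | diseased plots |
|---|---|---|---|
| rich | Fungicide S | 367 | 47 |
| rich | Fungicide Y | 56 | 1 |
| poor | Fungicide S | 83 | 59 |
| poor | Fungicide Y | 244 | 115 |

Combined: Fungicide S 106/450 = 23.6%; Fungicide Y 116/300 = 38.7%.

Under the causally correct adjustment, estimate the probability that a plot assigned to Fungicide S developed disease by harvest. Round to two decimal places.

Fungicide Y is lower inside every soil fertility stratum but Fungicide S is lower in aggregate. Whether to stratify depends on how soil fertility relates to the fungicide.
Soil fertility differs across fungicides for reasons unrelated to any effect of the fungicide itself, and it separately predicts the outcome — a classic confounder. We must compare within soil fertility levels.
Standardising Fungicide S to the population soil fertility mix: 0.564·47/367 + 0.436·59/83 = 0.382.

0.38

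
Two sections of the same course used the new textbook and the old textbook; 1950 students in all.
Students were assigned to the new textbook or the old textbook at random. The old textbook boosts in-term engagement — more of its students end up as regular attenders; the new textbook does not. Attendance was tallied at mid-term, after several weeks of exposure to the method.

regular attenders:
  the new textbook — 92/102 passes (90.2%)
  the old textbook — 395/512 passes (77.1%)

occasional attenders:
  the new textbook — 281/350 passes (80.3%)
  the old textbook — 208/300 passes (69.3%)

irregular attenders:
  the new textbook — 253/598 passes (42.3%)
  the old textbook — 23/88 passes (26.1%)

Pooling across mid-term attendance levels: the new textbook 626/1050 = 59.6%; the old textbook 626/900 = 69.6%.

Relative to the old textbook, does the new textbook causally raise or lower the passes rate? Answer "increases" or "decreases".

decreases

The stratified and pooled comparisons disagree (the new textbook wins within each mid-term attendance; the old textbook wins overall), so the answer turns on the causal role of mid-term attendance.
The distribution of mid-term attendance is itself part of what the teaching method does — it is an intermediate outcome. Holding it fixed would remove that part of the effect; the total effect is the pooled difference.
Pooled: the new textbook 59.6% vs the old textbook 69.6%; the old textbook is higher overall.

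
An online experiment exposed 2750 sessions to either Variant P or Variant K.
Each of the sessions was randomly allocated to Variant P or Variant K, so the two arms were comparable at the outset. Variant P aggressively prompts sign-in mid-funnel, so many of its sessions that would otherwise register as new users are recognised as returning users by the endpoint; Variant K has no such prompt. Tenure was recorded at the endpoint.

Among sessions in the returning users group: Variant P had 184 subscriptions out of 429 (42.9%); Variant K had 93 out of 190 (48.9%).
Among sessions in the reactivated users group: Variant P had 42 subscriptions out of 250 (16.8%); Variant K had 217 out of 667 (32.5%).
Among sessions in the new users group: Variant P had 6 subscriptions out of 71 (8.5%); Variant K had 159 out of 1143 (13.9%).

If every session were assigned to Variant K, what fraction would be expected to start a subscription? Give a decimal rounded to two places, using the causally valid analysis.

0.23

The user tenure-specific comparison favours Variant K throughout, but the pooled figures favour Variant P. The question is whether to condition on user tenure.
User tenure lies on the pathway variant → user tenure → outcome, so adjusting for it blocks the indirect effect. For the total causal effect of variant, use the unadjusted pooled rates.
So P(outcome | do(Variant K)) is just the pooled rate for Variant K: 469/2000 = 0.234.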